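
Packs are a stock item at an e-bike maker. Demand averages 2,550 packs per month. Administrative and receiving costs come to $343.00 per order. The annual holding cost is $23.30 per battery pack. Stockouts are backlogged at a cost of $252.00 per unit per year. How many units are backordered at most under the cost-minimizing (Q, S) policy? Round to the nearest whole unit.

Annual demand D = 2,550 × 12 = 30,600.
With planned backorders, Q* = √(2DS/H) · √((H+B)/B).
√(2DS/H) = √(2 × 30,600 × 343 / 23.3) = 949.172.
√((H+B)/B) = √((23.3+252)/252) = 1.0452.
Q* ≈ 992.082.
S* = Q* · H/(H+B) = 992.082 × 23.3/275.3 ≈ 83.965.

S* ≈ 84 packs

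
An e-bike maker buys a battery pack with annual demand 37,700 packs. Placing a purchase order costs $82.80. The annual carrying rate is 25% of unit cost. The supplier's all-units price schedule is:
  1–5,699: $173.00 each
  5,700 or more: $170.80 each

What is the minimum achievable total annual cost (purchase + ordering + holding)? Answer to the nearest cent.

TC* ≈ $6,538,532.13

Holding cost per unit per year at price C is H = 0.25·C.
For each price level, check whether its EOQ is feasible; otherwise the best quantity at that price is the breakpoint.
EOQ at $173.00 = 379.9 (feasible in tier 1): TC = 37,700×$173.00 + (37,700/379.9)×82.8 + (379.9/2)×0.25×$173.00 = $6,538,532.13.
EOQ at $170.80 = 382.4 < 5700, so use break Q=5700: TC = 37,700×$170.80 + (37,700/5700.0)×82.8 + (5700.0/2)×0.25×$170.80 = $6,561,402.64.
Lowest total cost among the candidates is at Q = 379.9.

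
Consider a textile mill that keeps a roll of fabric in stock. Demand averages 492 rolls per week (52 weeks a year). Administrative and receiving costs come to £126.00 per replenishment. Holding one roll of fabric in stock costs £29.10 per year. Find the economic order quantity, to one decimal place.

Q* ≈ 470.7 rolls

Annual demand D = 492 × 52 = 25,584.
EOQ = √(2DS / H) = √(2 × 25,584 × 126 / 29.1).
= √(6,447,168 / 29.1) = √221,552.1649 ≈ 470.693.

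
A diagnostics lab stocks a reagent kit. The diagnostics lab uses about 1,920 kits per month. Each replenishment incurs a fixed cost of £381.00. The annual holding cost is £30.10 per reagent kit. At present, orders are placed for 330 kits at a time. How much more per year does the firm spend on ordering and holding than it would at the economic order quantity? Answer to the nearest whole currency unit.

Extra cost ≈ £8,579 per year

Annual demand D = 1,920 × 12 = 23,040.
EOQ = √(2DS/H) = √(2 × 23,040 × 381 / 30.1) ≈ 763.72.
Cost at Q* = (D/Q*)S + (Q*/2)H = √(2DSH) ≈ £22,988.04.
Cost at Q = 330: (23,040/330)×381 + (330/2)×30.1 = £26,600.73 + £4,966.50 = £31,567.23.
Excess = £31,567.23 − £22,988.04 = £8,579.19.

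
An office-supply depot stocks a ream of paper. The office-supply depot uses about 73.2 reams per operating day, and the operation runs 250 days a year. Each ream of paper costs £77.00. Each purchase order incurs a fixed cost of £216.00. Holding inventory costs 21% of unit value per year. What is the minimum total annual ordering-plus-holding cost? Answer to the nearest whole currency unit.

Annual demand D = 73.2 × 250 = 18,300.
Holding cost H = 0.21 × £77.00 = £16.1700 per unit per year.
EOQ = √(2DS/H) = √(2 × 18,300 × 216 / 16.17) ≈ 699.22.
At the optimum the two cost components are equal, so total cost = 2·(Q*/2)H = Q*·H.
Minimum total = √(2DSH) = √(2 × 18,300 × 216 × 16.17) ≈ 11306.350.

TC* ≈ £11,306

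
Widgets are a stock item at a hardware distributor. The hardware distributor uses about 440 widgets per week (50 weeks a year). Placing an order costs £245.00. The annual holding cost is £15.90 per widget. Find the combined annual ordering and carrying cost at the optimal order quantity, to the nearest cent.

TC* ≈ £13,092.06

Annual demand D = 440 × 50 = 22,000.
Q* = √(2DS/H) = √(2 × 22,000 × 245 / 15.9) ≈ 823.40.
At Q*, ordering cost (D/Q*)S equals holding cost (Q*/2)H, each = √(DSH/2).
Minimum total = √(2DSH) = √(2 × 22,000 × 245 × 15.9) ≈ 13092.059.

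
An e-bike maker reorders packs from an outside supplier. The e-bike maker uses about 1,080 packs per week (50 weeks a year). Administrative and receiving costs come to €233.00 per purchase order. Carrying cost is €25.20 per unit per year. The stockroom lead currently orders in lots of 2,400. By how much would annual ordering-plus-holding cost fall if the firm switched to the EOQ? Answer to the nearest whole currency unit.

Extra cost ≈ €10,301 per year

Annual demand D = 1,080 × 50 = 54,000.
EOQ = √(2DS/H) = √(2 × 54,000 × 233 / 25.2) ≈ 999.29.
Cost at Q* = (D/Q*)S + (Q*/2)H = √(2DSH) ≈ €25,181.99.
Cost at Q = 2,400: (54,000/2,400)×233 + (2,400/2)×25.2 = €5,242.50 + €30,240.00 = €35,482.50.
Excess = €35,482.50 − €25,181.99 = €10,300.51.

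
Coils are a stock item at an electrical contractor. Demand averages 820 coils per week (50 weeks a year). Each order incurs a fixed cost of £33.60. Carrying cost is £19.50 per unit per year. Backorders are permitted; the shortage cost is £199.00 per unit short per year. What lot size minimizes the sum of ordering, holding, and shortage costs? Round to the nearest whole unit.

Q* ≈ 394 coils

Annual demand D = 820 × 50 = 41,000.
With planned backorders, Q* = √(2DS/H) · √((H+B)/B).
√(2DS/H) = √(2 × 41,000 × 33.6 / 19.5) = 375.889.
√((H+B)/B) = √((19.5+199)/199) = 1.0479.
Q* ≈ 393.875.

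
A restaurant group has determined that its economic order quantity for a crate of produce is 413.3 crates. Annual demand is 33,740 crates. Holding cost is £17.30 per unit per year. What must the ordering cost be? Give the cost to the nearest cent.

S ≈ £43.79

Invert the EOQ relation Q*² = 2DS/H.
From Q* = √(2DS/H): S = Q*²H / (2D) = 413.3² × 17.3 / (2 × 33,740) = 43.7927.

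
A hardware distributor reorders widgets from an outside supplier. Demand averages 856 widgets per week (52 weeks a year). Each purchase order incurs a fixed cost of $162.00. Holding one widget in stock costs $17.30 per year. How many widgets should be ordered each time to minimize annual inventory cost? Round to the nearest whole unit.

Annual demand D = 856 × 52 = 44,512.
EOQ = √(2DS / H) = √(2 × 44,512 × 162 / 17.3).
= √(14,421,888 / 17.3) = √833,635.1445 ≈ 913.036.

Q* ≈ 913 widgets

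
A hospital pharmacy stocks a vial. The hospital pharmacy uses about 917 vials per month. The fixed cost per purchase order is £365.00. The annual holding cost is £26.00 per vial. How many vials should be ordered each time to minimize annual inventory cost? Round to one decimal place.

Q* ≈ 555.8 vials

Annual demand D = 917 × 12 = 11,004.
EOQ = √(2DS / H) = √(2 × 11,004 × 365 / 26).
= √(8,032,920 / 26) = √308,958.4615 ≈ 555.840.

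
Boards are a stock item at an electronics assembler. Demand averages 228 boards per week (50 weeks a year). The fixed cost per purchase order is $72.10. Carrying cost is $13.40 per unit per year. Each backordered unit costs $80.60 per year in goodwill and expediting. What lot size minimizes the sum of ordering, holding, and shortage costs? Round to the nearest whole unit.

Annual demand D = 228 × 50 = 11,400.
With planned backorders, Q* = √(2DS/H) · √((H+B)/B).
√(2DS/H) = √(2 × 11,400 × 72.1 / 13.4) = 350.254.
√((H+B)/B) = √((13.4+80.6)/80.6) = 1.0799.
Q* ≈ 378.250.

Q* ≈ 378 boards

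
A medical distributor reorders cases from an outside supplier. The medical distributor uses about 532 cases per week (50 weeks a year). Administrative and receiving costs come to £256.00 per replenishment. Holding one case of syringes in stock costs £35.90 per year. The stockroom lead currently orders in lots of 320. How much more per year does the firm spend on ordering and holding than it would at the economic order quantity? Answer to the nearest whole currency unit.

Extra cost ≈ £4,912 per year

Annual demand D = 532 × 50 = 26,600.
EOQ = √(2DS/H) = √(2 × 26,600 × 256 / 35.9) ≈ 615.93.
Cost at Q* = (D/Q*)S + (Q*/2)H = √(2DSH) ≈ £22,111.75.
Cost at Q = 320: (26,600/320)×256 + (320/2)×35.9 = £21,280.00 + £5,744.00 = £27,024.00.
Excess = £27,024.00 − £22,111.75 = £4,912.25.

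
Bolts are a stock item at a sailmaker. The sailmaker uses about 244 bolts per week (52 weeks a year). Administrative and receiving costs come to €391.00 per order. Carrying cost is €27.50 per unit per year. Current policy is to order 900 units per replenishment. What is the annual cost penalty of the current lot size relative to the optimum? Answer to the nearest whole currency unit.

Annual demand D = 244 × 52 = 12,688.
EOQ = √(2DS/H) = √(2 × 12,688 × 391 / 27.5) ≈ 600.67.
Cost at Q* = (D/Q*)S + (Q*/2)H = √(2DSH) ≈ €16,518.34.
Cost at Q = 900: (12,688/900)×391 + (900/2)×27.5 = €5,512.23 + €12,375.00 = €17,887.23.
Excess = €17,887.23 − €16,518.34 = €1,368.89.

Extra cost ≈ €1,369 per year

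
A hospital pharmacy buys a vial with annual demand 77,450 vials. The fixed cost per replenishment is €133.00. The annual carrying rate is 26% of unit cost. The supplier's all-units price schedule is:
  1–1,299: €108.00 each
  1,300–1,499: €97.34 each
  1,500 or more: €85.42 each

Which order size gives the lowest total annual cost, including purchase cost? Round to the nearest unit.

Q* ≈ 1,500 vials

Holding cost per unit per year at price C is H = 0.26·C.
Evaluate total cost at each tier's feasible EOQ or, if the EOQ is below the tier, at the tier's minimum quantity.
EOQ at €108.00 = 856.6 (feasible in tier 1): TC = 77,450×€108.00 + (77,450/856.6)×133 + (856.6/2)×0.26×€108.00 = €8,388,651.94.
EOQ at €97.34 = 902.2 < 1300, so use break Q=1300: TC = 77,450×€97.34 + (77,450/1300.0)×133 + (1300.0/2)×0.26×€97.34 = €7,563,357.19.
EOQ at €85.42 = 963.1 < 1500, so use break Q=1500: TC = 77,450×€85.42 + (77,450/1500.0)×133 + (1500.0/2)×0.26×€85.42 = €6,639,303.13.
Lowest total cost is €6,639,303.13 at Q = 1500.0.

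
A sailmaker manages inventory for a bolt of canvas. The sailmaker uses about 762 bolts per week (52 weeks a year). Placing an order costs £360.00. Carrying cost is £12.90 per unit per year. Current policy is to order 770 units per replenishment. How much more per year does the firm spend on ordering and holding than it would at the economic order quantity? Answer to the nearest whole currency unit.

Extra cost ≈ £4,308 per year

Annual demand D = 762 × 52 = 39,624.
EOQ = √(2DS/H) = √(2 × 39,624 × 360 / 12.9) ≈ 1487.14.
Cost at Q* = (D/Q*)S + (Q*/2)H = √(2DSH) ≈ £19,184.05.
Cost at Q = 770: (39,624/770)×360 + (770/2)×12.9 = £18,525.51 + £4,966.50 = £23,492.01.
Excess = £23,492.01 − £19,184.05 = £4,307.96.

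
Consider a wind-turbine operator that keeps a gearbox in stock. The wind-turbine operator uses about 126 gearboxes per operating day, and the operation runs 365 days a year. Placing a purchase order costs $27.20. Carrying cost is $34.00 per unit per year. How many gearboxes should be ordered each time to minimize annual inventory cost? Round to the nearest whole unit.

Annual demand D = 126 × 365 = 45,990.
EOQ = √(2DS / H) = √(2 × 45,990 × 27.2 / 34).
= √(2,501,856 / 34) = √73,584 ≈ 271.264.

Q* ≈ 271 gearboxes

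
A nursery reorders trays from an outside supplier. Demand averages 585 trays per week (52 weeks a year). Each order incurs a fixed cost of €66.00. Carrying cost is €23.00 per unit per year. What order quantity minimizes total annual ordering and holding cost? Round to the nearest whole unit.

Q* ≈ 418 trays

Annual demand D = 585 × 52 = 30,420.
EOQ = √(2DS / H) = √(2 × 30,420 × 66 / 23).
= √(4,015,440 / 23) = √174,584.3478 ≈ 417.833.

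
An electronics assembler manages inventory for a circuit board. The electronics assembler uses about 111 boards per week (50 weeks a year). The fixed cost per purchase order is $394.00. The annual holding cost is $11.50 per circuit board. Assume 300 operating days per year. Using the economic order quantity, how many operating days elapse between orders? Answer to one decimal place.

T ≈ 33.3 days

Annual demand D = 111 × 50 = 5,550.
EOQ = √(2DS/H) = √(2 × 5,550 × 394 / 11.5) ≈ 616.68.
Cycle time = Q*/D × 300 = 616.68 / 5,550 × 300 ≈ 33.334 days.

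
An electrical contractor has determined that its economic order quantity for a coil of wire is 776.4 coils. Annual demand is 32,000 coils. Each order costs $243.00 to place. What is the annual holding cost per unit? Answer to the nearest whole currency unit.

Squaring Q* = √(2DS/H) gives Q*² = 2DS/H.
From Q* = √(2DS/H): H = 2DS / Q*² = 2 × 32,000 × 243 / 776.4² = 25.7997.

H ≈ $26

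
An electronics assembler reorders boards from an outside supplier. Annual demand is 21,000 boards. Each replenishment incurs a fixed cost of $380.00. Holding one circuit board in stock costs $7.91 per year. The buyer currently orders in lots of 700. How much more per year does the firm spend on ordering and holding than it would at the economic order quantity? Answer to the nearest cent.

EOQ = √(2DS/H) = √(2 × 21,000 × 380 / 7.91) ≈ 1420.46.
Cost at Q* = (D/Q*)S + (Q*/2)H = √(2DSH) ≈ $11,235.82.
Cost at Q = 700: (21,000/700)×380 + (700/2)×7.91 = $11,400.00 + $2,768.50 = $14,168.50.
Excess = $14,168.50 − $11,235.82 = $2,932.68.

Extra cost ≈ $2,932.68 per year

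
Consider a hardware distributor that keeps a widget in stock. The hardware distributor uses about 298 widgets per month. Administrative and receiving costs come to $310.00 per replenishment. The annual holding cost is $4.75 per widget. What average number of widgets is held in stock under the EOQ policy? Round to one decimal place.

Annual demand D = 298 × 12 = 3,576.
EOQ = √(2DS/H) = √(2 × 3,576 × 310 / 4.75) ≈ 683.20.
Average inventory = Q*/2 ≈ 683.20 / 2 = 341.600.

Average inventory ≈ 341.6 widgets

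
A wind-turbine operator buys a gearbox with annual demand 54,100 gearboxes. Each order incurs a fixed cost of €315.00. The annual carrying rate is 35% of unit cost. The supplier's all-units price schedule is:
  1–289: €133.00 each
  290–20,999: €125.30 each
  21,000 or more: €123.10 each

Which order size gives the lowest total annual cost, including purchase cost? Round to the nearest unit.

Holding cost per unit per year at price C is H = 0.35·C.
Evaluate total cost at each tier's feasible EOQ or, if the EOQ is below the tier, at the tier's minimum quantity.
Tier 1 (€133.00): EOQ = 855.7 exceeds tier's upper bound 289, so this tier is dominated.
EOQ at €125.30 = 881.6 (feasible in tier 2): TC = 54,100×€125.30 + (54,100/881.6)×315 + (881.6/2)×0.35×€125.30 = €6,817,391.48.
EOQ at €123.10 = 889.4 < 21000, so use break Q=21000: TC = 54,100×€123.10 + (54,100/21000.0)×315 + (21000.0/2)×0.35×€123.10 = €7,112,914.00.
Lowest total cost is €6,817,391.48 at Q = 881.6.

Q* ≈ 882 gearboxes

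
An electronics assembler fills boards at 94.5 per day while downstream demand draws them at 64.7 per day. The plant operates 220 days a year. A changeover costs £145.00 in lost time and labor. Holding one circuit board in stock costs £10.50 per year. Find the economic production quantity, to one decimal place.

Q* ≈ 1,116.5 boards

Annual demand D = 64.7 × 220 = 14,234.
Production build-up factor (1 − d/p) = 1 − 64.7/94.5 = 0.3153.
Q* = √(2DS / (H(1 − d/p))) = √(2 × 14,234 × 145 / (10.5 × 0.3153)).
= √(4,127,860 / 3.3111) ≈ 1116.543.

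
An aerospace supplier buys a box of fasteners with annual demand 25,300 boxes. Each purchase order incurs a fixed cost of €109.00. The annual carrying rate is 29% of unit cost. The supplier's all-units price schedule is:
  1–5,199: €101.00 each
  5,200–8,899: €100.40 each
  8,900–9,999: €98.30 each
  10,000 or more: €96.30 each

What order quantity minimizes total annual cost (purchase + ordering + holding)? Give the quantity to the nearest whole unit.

Q* ≈ 434 boxes

Holding cost per unit per year at price C is H = 0.29·C.
For each price level, check whether its EOQ is feasible; otherwise the best quantity at that price is the breakpoint.
EOQ at €101.00 = 433.9 (feasible in tier 1): TC = 25,300×€101.00 + (25,300/433.9)×109 + (433.9/2)×0.29×€101.00 = €2,568,010.08.
EOQ at €100.40 = 435.2 < 5200, so use break Q=5200: TC = 25,300×€100.40 + (25,300/5200.0)×109 + (5200.0/2)×0.29×€100.40 = €2,616,351.93.
EOQ at €98.30 = 439.9 < 8900, so use break Q=8900: TC = 25,300×€98.30 + (25,300/8900.0)×109 + (8900.0/2)×0.29×€98.30 = €2,614,156.00.
EOQ at €96.30 = 444.4 < 10000, so use break Q=10000: TC = 25,300×€96.30 + (25,300/10000.0)×109 + (10000.0/2)×0.29×€96.30 = €2,576,300.77.
Lowest total cost is €2,568,010.08 at Q = 433.9.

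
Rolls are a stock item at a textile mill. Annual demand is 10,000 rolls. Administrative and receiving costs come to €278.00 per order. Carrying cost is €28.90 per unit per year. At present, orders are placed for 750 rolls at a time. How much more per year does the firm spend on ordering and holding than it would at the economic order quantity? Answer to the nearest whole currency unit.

EOQ = √(2DS/H) = √(2 × 10,000 × 278 / 28.9) ≈ 438.62.
Cost at Q* = (D/Q*)S + (Q*/2)H = √(2DSH) ≈ €12,676.12.
Cost at Q = 750: (10,000/750)×278 + (750/2)×28.9 = €3,706.67 + €10,837.50 = €14,544.17.
Excess = €14,544.17 − €12,676.12 = €1,868.05.

Extra cost ≈ €1,868 per year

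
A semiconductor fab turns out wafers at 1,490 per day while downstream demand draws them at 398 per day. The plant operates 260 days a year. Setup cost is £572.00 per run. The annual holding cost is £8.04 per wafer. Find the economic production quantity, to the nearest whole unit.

Annual demand D = 398 × 260 = 103,480.
Production build-up factor (1 − d/p) = 1 − 398/1,490 = 0.7329.
Q* = √(2DS / (H(1 − d/p))) = √(2 × 103,480 × 572 / (8.04 × 0.7329)).
= √(118,381,120 / 5.8924) ≈ 4482.239.

Q* ≈ 4,482 wafers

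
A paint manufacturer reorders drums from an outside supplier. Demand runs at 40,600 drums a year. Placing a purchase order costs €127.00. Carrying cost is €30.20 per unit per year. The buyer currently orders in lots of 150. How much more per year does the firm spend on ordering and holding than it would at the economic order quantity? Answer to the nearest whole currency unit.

Extra cost ≈ €18,992 per year

EOQ = √(2DS/H) = √(2 × 40,600 × 127 / 30.2) ≈ 584.35.
Cost at Q* = (D/Q*)S + (Q*/2)H = √(2DSH) ≈ €17,647.51.
Cost at Q = 150: (40,600/150)×127 + (150/2)×30.2 = €34,374.67 + €2,265.00 = €36,639.67.
Excess = €36,639.67 − €17,647.51 = €18,992.16.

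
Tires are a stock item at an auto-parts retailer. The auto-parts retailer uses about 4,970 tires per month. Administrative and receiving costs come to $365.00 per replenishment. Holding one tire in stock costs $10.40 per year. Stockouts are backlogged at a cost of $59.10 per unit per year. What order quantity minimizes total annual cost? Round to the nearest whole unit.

Annual demand D = 4,970 × 12 = 59,640.
With planned backorders, Q* = √(2DS/H) · √((H+B)/B).
√(2DS/H) = √(2 × 59,640 × 365 / 10.4) = 2046.037.
√((H+B)/B) = √((10.4+59.1)/59.1) = 1.0844.
Q* ≈ 2218.770.

Q* ≈ 2,219 tires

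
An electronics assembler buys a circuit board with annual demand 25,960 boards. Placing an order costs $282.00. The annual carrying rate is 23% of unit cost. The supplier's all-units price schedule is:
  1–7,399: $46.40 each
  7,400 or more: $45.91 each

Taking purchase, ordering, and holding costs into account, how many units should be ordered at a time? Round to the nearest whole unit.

Q* ≈ 1,171 boards

Holding cost per unit per year at price C is H = 0.23·C.
Evaluate total cost at each tier's feasible EOQ or, if the EOQ is below the tier, at the tier's minimum quantity.
EOQ at $46.40 = 1171.3 (feasible in tier 1): TC = 25,960×$46.40 + (25,960/1171.3)×282 + (1171.3/2)×0.23×$46.40 = $1,217,044.14.
EOQ at $45.91 = 1177.5 < 7400, so use break Q=7400: TC = 25,960×$45.91 + (25,960/7400.0)×282 + (7400.0/2)×0.23×$45.91 = $1,231,882.30.
Lowest total cost is $1,217,044.14 at Q = 1171.3.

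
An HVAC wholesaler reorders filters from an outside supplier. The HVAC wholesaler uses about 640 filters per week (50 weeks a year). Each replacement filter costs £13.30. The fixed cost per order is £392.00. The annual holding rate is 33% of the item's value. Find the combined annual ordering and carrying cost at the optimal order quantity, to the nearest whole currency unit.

Annual demand D = 640 × 50 = 32,000.
Holding cost H = 0.33 × £13.30 = £4.3890 per unit per year.
EOQ = √(2DS/H) = √(2 × 32,000 × 392 / 4.389) ≈ 2390.84.
At the optimum the two cost components are equal, so total cost = 2·(Q*/2)H = Q*·H.
Minimum total = √(2DSH) = √(2 × 32,000 × 392 × 4.389) ≈ 10493.390.

TC* ≈ £10,493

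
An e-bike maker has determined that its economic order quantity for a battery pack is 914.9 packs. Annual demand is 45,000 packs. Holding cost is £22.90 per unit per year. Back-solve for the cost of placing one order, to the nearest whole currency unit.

Invert the EOQ relation Q*² = 2DS/H.
From Q* = √(2DS/H): S = Q*²H / (2D) = 914.9² × 22.9 / (2 × 45,000) = 212.9807.

S ≈ £213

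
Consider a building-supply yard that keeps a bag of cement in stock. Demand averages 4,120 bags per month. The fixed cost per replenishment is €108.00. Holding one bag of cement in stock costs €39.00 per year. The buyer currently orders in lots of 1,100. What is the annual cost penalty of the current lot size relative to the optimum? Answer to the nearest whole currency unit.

Annual demand D = 4,120 × 12 = 49,440.
EOQ = √(2DS/H) = √(2 × 49,440 × 108 / 39) ≈ 523.28.
Cost at Q* = (D/Q*)S + (Q*/2)H = √(2DSH) ≈ €20,407.90.
Cost at Q = 1,100: (49,440/1,100)×108 + (1,100/2)×39 = €4,854.11 + €21,450.00 = €26,304.11.
Excess = €26,304.11 − €20,407.90 = €5,896.20.

Extra cost ≈ €5,896 per year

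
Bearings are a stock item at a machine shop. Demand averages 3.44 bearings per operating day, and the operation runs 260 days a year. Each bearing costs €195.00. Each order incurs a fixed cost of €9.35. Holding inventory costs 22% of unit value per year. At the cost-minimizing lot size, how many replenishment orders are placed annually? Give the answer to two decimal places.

N ≈ 45.30 orders per year

Annual demand D = 3.44 × 260 = 894.4.
Holding cost H = 0.22 × €195.00 = €42.9000 per unit per year.
The optimal lot size = √(2DS/H) = √(2 × 894.4 × 9.35 / 42.9) ≈ 19.75.
Orders per year = D / Q* = 894.4 / 19.75 ≈ 45.297.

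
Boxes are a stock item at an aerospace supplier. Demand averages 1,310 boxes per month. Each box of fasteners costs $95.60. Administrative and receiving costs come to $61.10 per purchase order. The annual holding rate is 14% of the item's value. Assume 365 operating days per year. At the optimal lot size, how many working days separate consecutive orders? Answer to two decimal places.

Annual demand D = 1,310 × 12 = 15,720.
Holding cost H = 0.14 × $95.60 = $13.3840 per unit per year.
Q* = √(2DS/H) = √(2 × 15,720 × 61.1 / 13.384) ≈ 378.85.
Cycle time = Q*/D × 365 = 378.85 / 15,720 × 365 ≈ 8.796 days.

T ≈ 8.80 days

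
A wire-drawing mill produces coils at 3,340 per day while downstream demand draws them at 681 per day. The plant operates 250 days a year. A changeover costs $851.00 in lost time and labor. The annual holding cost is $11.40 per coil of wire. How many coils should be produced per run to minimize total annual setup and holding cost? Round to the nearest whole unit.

Q* ≈ 5,650 coils

Annual demand D = 681 × 250 = 170,250.
Production build-up factor (1 − d/p) = 1 − 681/3,340 = 0.7961.
Q* = √(2DS / (H(1 − d/p))) = √(2 × 170,250 × 851 / (11.4 × 0.7961)).
= √(289,765,500 / 9.0756) ≈ 5650.475.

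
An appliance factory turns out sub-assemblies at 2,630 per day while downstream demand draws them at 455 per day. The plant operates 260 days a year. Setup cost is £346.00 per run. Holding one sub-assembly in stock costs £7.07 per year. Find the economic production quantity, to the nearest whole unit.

Q* ≈ 3,742 sub-assemblies

Annual demand D = 455 × 260 = 118,300.
Production build-up factor (1 − d/p) = 1 − 455/2,630 = 0.8270.
Q* = √(2DS / (H(1 − d/p))) = √(2 × 118,300 × 346 / (7.07 × 0.8270)).
= √(81,863,600 / 5.8469) ≈ 3741.829.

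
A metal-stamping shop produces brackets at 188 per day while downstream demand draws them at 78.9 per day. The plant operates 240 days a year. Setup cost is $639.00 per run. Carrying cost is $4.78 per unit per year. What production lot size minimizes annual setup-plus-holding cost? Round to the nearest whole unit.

Q* ≈ 2,954 brackets

Annual demand D = 78.9 × 240 = 18,936.
Production build-up factor (1 − d/p) = 1 − 78.9/188 = 0.5803.
Q* = √(2DS / (H(1 − d/p))) = √(2 × 18,936 × 639 / (4.78 × 0.5803)).
= √(24,200,208 / 2.7739) ≈ 2953.671.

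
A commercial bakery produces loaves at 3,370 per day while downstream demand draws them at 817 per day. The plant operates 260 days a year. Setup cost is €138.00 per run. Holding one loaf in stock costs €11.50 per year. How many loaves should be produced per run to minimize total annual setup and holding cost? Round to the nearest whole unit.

Annual demand D = 817 × 260 = 212,420.
Production build-up factor (1 − d/p) = 1 − 817/3,370 = 0.7576.
Q* = √(2DS / (H(1 − d/p))) = √(2 × 212,420 × 138 / (11.5 × 0.7576)).
= √(58,627,920 / 8.712) ≈ 2594.137.

Q* ≈ 2,594 loaves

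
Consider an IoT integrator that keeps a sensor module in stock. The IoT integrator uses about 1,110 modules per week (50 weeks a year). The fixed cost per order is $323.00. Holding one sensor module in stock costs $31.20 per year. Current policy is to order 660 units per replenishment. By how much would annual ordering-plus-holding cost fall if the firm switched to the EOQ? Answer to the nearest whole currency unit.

Annual demand D = 1,110 × 50 = 55,500.
EOQ = √(2DS/H) = √(2 × 55,500 × 323 / 31.2) ≈ 1071.98.
Cost at Q* = (D/Q*)S + (Q*/2)H = √(2DSH) ≈ $33,445.68.
Cost at Q = 660: (55,500/660)×323 + (660/2)×31.2 = $27,161.36 + $10,296.00 = $37,457.36.
Excess = $37,457.36 − $33,445.68 = $4,011.68.

Extra cost ≈ $4,012 per year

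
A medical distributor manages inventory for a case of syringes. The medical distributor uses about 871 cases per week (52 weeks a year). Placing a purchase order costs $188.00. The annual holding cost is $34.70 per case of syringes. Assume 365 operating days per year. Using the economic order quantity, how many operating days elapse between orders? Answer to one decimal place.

T ≈ 5.6 days

Annual demand D = 871 × 52 = 45,292.
Q* = √(2DS/H) = √(2 × 45,292 × 188 / 34.7) ≈ 700.55.
Cycle time = Q*/D × 365 = 700.55 / 45,292 × 365 ≈ 5.646 days.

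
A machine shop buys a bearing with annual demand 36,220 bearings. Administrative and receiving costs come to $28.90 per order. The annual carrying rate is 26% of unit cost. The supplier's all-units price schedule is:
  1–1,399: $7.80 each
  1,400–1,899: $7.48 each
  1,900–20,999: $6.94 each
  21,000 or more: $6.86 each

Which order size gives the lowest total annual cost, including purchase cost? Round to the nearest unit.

Q* ≈ 1,900 bearings

Holding cost per unit per year at price C is H = 0.26·C.
Candidates are each tier's EOQ (if it falls in that tier) and each price-break quantity.
EOQ at $7.80 = 1016.0 (feasible in tier 1): TC = 36,220×$7.80 + (36,220/1016.0)×28.9 + (1016.0/2)×0.26×$7.80 = $284,576.50.
EOQ at $7.48 = 1037.5 < 1400, so use break Q=1400: TC = 36,220×$7.48 + (36,220/1400.0)×28.9 + (1400.0/2)×0.26×$7.48 = $273,034.64.
EOQ at $6.94 = 1077.1 < 1900, so use break Q=1900: TC = 36,220×$6.94 + (36,220/1900.0)×28.9 + (1900.0/2)×0.26×$6.94 = $253,631.91.
EOQ at $6.86 = 1083.4 < 21000, so use break Q=21000: TC = 36,220×$6.86 + (36,220/21000.0)×28.9 + (21000.0/2)×0.26×$6.86 = $267,246.85.
Lowest total cost is $253,631.91 at Q = 1900.0.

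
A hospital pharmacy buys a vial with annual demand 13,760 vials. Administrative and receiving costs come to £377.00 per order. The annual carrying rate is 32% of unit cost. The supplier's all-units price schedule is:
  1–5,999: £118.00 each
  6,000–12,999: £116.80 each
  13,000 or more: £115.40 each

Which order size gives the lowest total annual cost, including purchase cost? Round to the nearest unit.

Q* ≈ 524 vials

Holding cost per unit per year at price C is H = 0.32·C.
For each price level, check whether its EOQ is feasible; otherwise the best quantity at that price is the breakpoint.
EOQ at £118.00 = 524.2 (feasible in tier 1): TC = 13,760×£118.00 + (13,760/524.2)×377 + (524.2/2)×0.32×£118.00 = £1,643,472.97.
EOQ at £116.80 = 526.9 < 6000, so use break Q=6000: TC = 13,760×£116.80 + (13,760/6000.0)×377 + (6000.0/2)×0.32×£116.80 = £1,720,160.59.
EOQ at £115.40 = 530.1 < 13000, so use break Q=13000: TC = 13,760×£115.40 + (13,760/13000.0)×377 + (13000.0/2)×0.32×£115.40 = £1,828,335.04.
Lowest total cost is £1,643,472.97 at Q = 524.2.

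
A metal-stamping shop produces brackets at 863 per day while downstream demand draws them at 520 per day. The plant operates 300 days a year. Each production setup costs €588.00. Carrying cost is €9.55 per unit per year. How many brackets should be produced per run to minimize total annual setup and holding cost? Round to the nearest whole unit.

Annual demand D = 520 × 300 = 156,000.
Production build-up factor (1 − d/p) = 1 − 520/863 = 0.3975.
Q* = √(2DS / (H(1 − d/p))) = √(2 × 156,000 × 588 / (9.55 × 0.3975)).
= √(183,456,000 / 3.7957) ≈ 6952.206.

Q* ≈ 6,952 brackets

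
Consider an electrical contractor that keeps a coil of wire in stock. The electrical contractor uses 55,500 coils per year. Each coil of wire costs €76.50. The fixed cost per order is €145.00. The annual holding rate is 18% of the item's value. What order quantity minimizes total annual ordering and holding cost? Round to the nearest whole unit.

Q* ≈ 1,081 coils

Holding cost H = 0.18 × €76.50 = €13.7700 per unit per year.
EOQ = √(2DS / H) = √(2 × 55,500 × 145 / 13.77).
= √(16,095,000 / 13.77) = √1,168,845.3159 ≈ 1081.131.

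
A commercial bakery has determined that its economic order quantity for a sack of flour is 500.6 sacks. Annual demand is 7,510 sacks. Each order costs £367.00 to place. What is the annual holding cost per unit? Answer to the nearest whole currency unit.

Squaring Q* = √(2DS/H) gives Q*² = 2DS/H.
From Q* = √(2DS/H): H = 2DS / Q*² = 2 × 7,510 × 367 / 500.6² = 21.9965.

H ≈ £22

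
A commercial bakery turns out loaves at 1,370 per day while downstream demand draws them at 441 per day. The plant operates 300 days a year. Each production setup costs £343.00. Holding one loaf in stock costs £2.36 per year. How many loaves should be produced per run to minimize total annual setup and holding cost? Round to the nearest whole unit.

Q* ≈ 7,531 loaves

Annual demand D = 441 × 300 = 132,300.
Production build-up factor (1 − d/p) = 1 − 441/1,370 = 0.6781.
Q* = √(2DS / (H(1 − d/p))) = √(2 × 132,300 × 343 / (2.36 × 0.6781)).
= √(90,757,800 / 1.6003) ≈ 7530.753.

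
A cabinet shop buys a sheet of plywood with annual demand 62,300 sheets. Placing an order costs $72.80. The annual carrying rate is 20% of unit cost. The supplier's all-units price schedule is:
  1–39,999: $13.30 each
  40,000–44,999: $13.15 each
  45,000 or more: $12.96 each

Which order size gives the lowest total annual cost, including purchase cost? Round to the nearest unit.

Q* ≈ 1,847 sheets

Holding cost per unit per year at price C is H = 0.20·C.
For each price level, check whether its EOQ is feasible; otherwise the best quantity at that price is the breakpoint.
EOQ at $13.30 = 1846.6 (feasible in tier 1): TC = 62,300×$13.30 + (62,300/1846.6)×72.8 + (1846.6/2)×0.20×$13.30 = $833,502.08.
EOQ at $13.15 = 1857.1 < 40000, so use break Q=40000: TC = 62,300×$13.15 + (62,300/40000.0)×72.8 + (40000.0/2)×0.20×$13.15 = $871,958.39.
EOQ at $12.96 = 1870.7 < 45000, so use break Q=45000: TC = 62,300×$12.96 + (62,300/45000.0)×72.8 + (45000.0/2)×0.20×$12.96 = $865,828.79.
Lowest total cost is $833,502.08 at Q = 1846.6.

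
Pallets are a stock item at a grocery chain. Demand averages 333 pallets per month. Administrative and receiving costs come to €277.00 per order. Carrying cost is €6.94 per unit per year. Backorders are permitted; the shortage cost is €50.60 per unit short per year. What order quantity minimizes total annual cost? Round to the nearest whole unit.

Annual demand D = 333 × 12 = 3,996.
With planned backorders, Q* = √(2DS/H) · √((H+B)/B).
√(2DS/H) = √(2 × 3,996 × 277 / 6.94) = 564.791.
√((H+B)/B) = √((6.94+50.6)/50.6) = 1.0664.
Q* ≈ 602.279.

Q* ≈ 602 pallets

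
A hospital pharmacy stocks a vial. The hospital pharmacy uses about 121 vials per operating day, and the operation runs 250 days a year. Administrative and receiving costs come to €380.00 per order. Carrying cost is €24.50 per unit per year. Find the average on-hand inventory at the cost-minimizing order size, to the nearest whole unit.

Average inventory ≈ 484 vials

Annual demand D = 121 × 250 = 30,250.
The optimal lot size = √(2DS/H) = √(2 × 30,250 × 380 / 24.5) ≈ 968.69.
Average inventory = Q*/2 ≈ 968.69 / 2 = 484.347.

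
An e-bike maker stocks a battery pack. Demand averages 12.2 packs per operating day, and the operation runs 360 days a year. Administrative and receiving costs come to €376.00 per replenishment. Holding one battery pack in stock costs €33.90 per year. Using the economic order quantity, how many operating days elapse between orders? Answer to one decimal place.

T ≈ 25.6 days

Annual demand D = 12.2 × 360 = 4,392.
EOQ = √(2DS/H) = √(2 × 4,392 × 376 / 33.9) ≈ 312.13.
Cycle time = Q*/D × 360 = 312.13 / 4,392 × 360 ≈ 25.585 days.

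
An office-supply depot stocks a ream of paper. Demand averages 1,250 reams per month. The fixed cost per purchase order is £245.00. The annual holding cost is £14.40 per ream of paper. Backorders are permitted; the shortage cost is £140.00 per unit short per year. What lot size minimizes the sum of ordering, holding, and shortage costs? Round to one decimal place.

Q* ≈ 750.3 reams

Annual demand D = 1,250 × 12 = 15,000.
With planned backorders, Q* = √(2DS/H) · √((H+B)/B).
√(2DS/H) = √(2 × 15,000 × 245 / 14.4) = 714.435.
√((H+B)/B) = √((14.4+140)/140) = 1.0502.
Q* ≈ 750.278.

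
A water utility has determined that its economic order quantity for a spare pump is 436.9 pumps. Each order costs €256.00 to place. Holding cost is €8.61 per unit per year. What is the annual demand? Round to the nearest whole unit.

Invert the EOQ relation Q*² = 2DS/H.
From Q* = √(2DS/H): D = Q*²H / (2S) = 436.9² × 8.61 / (2 × 256) = 3209.943.

D ≈ 3,210 pumps per year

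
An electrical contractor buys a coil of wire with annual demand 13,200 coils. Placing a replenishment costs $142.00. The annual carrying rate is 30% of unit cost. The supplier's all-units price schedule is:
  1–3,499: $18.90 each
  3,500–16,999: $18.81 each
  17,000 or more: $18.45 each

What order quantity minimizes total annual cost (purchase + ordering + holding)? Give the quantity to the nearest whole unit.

Holding cost per unit per year at price C is H = 0.30·C.
For each price level, check whether its EOQ is feasible; otherwise the best quantity at that price is the breakpoint.
EOQ at $18.90 = 813.1 (feasible in tier 1): TC = 13,200×$18.90 + (13,200/813.1)×142 + (813.1/2)×0.30×$18.90 = $254,090.39.
EOQ at $18.81 = 815.1 < 3500, so use break Q=3500: TC = 13,200×$18.81 + (13,200/3500.0)×142 + (3500.0/2)×0.30×$18.81 = $258,702.79.
EOQ at $18.45 = 823.0 < 17000, so use break Q=17000: TC = 13,200×$18.45 + (13,200/17000.0)×142 + (17000.0/2)×0.30×$18.45 = $290,697.76.
Lowest total cost is $254,090.39 at Q = 813.1.

Q* ≈ 813 coils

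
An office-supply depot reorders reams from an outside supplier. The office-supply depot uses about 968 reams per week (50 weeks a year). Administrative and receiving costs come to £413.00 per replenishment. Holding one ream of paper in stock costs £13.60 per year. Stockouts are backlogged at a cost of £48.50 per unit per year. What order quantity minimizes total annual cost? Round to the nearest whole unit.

Annual demand D = 968 × 50 = 48,400.
With planned backorders, Q* = √(2DS/H) · √((H+B)/B).
√(2DS/H) = √(2 × 48,400 × 413 / 13.6) = 1714.523.
√((H+B)/B) = √((13.6+48.5)/48.5) = 1.1316.
Q* ≈ 1940.073.

Q* ≈ 1,940 reams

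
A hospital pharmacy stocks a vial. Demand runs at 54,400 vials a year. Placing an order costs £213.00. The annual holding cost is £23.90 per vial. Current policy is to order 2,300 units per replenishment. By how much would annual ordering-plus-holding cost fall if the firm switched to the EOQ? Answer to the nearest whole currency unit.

EOQ = √(2DS/H) = √(2 × 54,400 × 213 / 23.9) ≈ 984.70.
Cost at Q* = (D/Q*)S + (Q*/2)H = √(2DSH) ≈ £23,534.40.
Cost at Q = 2,300: (54,400/2,300)×213 + (2,300/2)×23.9 = £5,037.91 + £27,485.00 = £32,522.91.
Excess = £32,522.91 − £23,534.40 = £8,988.51.

Extra cost ≈ £8,989 per year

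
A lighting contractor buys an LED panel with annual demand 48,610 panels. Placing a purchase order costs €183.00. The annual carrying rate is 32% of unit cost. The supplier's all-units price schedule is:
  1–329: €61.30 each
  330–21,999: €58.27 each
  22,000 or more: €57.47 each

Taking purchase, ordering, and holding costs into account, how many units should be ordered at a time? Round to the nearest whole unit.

Holding cost per unit per year at price C is H = 0.32·C.
Candidates are each tier's EOQ (if it falls in that tier) and each price-break quantity.
Tier 1 (€61.30): EOQ = 952.4 exceeds tier's upper bound 329, so this tier is dominated.
EOQ at €58.27 = 976.8 (feasible in tier 2): TC = 48,610×€58.27 + (48,610/976.8)×183 + (976.8/2)×0.32×€58.27 = €2,850,718.51.
EOQ at €57.47 = 983.6 < 22000, so use break Q=22000: TC = 48,610×€57.47 + (48,610/22000.0)×183 + (22000.0/2)×0.32×€57.47 = €2,996,315.45.
Lowest total cost is €2,850,718.51 at Q = 976.8.

Q* ≈ 977 panels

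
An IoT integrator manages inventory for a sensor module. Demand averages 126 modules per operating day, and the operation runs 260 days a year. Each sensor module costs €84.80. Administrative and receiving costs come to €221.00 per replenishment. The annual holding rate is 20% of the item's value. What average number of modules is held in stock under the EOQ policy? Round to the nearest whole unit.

Annual demand D = 126 × 260 = 32,760.
Holding cost H = 0.20 × €84.80 = €16.9600 per unit per year.
Q* = √(2DS/H) = √(2 × 32,760 × 221 / 16.96) ≈ 924.00.
Average inventory = Q*/2 ≈ 924.00 / 2 = 461.998.

Average inventory ≈ 462 modules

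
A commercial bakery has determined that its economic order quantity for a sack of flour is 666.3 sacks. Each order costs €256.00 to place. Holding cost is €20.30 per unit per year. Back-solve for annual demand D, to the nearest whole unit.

D ≈ 17,602 sacks per year

Squaring Q* = √(2DS/H) gives Q*² = 2DS/H.
From Q* = √(2DS/H): D = Q*²H / (2S) = 666.3² × 20.3 / (2 × 256) = 17602.149.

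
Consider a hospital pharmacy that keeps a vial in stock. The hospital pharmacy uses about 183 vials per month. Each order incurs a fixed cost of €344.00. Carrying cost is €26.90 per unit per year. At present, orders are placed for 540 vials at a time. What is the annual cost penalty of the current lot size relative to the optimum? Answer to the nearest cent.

Annual demand D = 183 × 12 = 2,196.
EOQ = √(2DS/H) = √(2 × 2,196 × 344 / 26.9) ≈ 236.99.
Cost at Q* = (D/Q*)S + (Q*/2)H = √(2DSH) ≈ €6,375.09.
Cost at Q = 540: (2,196/540)×344 + (540/2)×26.9 = €1,398.93 + €7,263.00 = €8,661.93.
Excess = €8,661.93 − €6,375.09 = €2,286.84.

Extra cost ≈ €2,286.84 per year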